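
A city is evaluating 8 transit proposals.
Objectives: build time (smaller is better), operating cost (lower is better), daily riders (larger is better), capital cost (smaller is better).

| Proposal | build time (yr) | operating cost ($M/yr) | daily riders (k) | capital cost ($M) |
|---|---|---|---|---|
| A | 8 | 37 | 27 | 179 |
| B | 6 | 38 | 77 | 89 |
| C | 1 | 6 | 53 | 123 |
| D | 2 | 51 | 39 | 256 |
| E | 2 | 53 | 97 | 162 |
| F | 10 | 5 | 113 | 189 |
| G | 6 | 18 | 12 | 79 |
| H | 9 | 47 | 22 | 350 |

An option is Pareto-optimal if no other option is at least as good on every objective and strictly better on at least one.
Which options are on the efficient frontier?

A: dominated by C (build time 1≤8, operating cost 6≤37, daily riders 53≥27, capital cost 123≤179).
B: not dominated.
C: not dominated (best build time).
D: dominated by C (build time 1≤2, operating cost 6≤51, daily riders 53≥39, capital cost 123≤256).
E: not dominated.
F: not dominated (best operating cost).
G: not dominated (best capital cost).
H: dominated by A (build time 8≤9, operating cost 37≤47, daily riders 27≥22, capital cost 179≤350).

B, C, E, F, G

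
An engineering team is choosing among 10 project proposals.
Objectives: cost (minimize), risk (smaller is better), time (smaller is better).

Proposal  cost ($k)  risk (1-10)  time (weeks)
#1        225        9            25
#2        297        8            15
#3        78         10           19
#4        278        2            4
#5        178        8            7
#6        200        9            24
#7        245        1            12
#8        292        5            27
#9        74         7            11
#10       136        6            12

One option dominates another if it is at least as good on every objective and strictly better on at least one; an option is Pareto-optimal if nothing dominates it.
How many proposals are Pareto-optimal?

#1: dominated by #5 (cost 178≤225, risk 8≤9, time 7≤25).
#2: dominated by #4 (cost 278≤297, risk 2≤8, time 4≤15).
#3: dominated by #9 (cost 74≤78, risk 7≤10, time 11≤19).
#4: not dominated (best time).
#5: not dominated.
#6: dominated by #5 (cost 178≤200, risk 8≤9, time 7≤24).
#7: not dominated (best risk).
#8: dominated by #4 (cost 278≤292, risk 2≤5, time 4≤27).
#9: not dominated (best cost).
#10: not dominated.
Pareto-optimal: #4, #5, #7, #9, #10 → 5.

5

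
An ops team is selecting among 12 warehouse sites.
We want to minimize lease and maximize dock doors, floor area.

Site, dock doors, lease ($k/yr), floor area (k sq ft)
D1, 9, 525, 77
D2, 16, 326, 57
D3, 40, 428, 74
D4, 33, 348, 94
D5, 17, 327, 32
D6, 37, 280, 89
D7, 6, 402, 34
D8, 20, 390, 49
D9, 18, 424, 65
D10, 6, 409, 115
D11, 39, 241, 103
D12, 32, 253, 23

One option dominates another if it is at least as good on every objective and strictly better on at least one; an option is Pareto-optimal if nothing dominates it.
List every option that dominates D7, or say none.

D2: dock doors 16≥6, lease 326≤402, floor area 57≥34 — dominates D7.
D4: dock doors 33≥6, lease 348≤402, floor area 94≥34 — dominates D7.
D6: dock doors 37≥6, lease 280≤402, floor area 89≥34 — dominates D7.
D8: dock doors 20≥6, lease 390≤402, floor area 49≥34 — dominates D7.
D11: dock doors 39≥6, lease 241≤402, floor area 103≥34 — dominates D7.
Others (D1, D3, D5, D9, D10, D12) are each worse than D7 on at least one objective.

D2, D4, D6, D8, D11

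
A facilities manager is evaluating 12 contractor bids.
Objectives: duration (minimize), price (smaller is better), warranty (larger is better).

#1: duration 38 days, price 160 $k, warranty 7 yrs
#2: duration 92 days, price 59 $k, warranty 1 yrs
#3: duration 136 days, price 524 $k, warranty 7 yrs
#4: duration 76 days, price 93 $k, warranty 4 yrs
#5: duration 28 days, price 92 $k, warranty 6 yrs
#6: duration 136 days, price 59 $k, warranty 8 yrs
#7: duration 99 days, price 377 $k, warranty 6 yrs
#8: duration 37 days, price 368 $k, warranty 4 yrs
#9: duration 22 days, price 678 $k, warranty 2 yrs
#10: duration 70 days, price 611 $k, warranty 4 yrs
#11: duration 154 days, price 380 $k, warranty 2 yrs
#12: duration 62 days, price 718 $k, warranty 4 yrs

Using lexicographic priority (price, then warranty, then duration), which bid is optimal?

First minimize price: best is 59, kept {#2, #6}.
Then maximize warranty: best is 8, kept {#6}.

#6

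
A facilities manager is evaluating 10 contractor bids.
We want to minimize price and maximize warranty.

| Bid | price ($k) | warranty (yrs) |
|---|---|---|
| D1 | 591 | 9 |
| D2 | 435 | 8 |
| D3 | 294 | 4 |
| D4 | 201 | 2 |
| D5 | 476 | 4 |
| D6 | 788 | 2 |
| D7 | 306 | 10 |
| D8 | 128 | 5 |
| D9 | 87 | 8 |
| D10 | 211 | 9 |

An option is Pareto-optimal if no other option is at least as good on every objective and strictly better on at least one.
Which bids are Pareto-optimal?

D1: dominated by D7 (price 306≤591, warranty 10≥9).
D2: dominated by D7 (price 306≤435, warranty 10≥8).
D3: dominated by D8 (price 128≤294, warranty 5≥4).
D4: dominated by D8 (price 128≤201, warranty 5≥2).
D5: dominated by D2 (price 435≤476, warranty 8≥4).
D6: dominated by D1 (price 591≤788, warranty 9≥2).
D7: not dominated (best warranty).
D8: dominated by D9 (price 87≤128, warranty 8≥5).
D9: not dominated (best price).
D10: not dominated.

D7, D9, D10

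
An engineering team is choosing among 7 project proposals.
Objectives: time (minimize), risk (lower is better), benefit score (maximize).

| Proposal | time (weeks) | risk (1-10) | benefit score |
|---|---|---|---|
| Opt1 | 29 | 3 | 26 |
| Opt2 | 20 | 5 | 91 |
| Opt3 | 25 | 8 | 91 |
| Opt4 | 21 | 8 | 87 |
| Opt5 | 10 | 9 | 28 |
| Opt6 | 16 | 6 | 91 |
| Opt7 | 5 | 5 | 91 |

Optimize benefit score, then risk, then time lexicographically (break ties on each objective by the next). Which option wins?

First maximize benefit score: best is 91, kept {Opt2, Opt3, Opt6, Opt7}.
Then minimize risk: best is 5, kept {Opt2, Opt7}.
Then minimize time: best is 5, kept {Opt7}.

Opt7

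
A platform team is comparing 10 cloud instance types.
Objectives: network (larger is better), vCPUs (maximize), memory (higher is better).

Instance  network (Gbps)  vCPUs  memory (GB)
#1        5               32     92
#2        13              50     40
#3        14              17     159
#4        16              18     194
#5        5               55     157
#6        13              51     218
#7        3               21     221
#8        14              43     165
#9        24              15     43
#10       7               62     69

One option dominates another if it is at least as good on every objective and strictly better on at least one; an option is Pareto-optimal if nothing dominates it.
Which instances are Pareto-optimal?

#1: dominated by #5 (network 5≥5, vCPUs 55≥32, memory 157≥92).
#2: dominated by #6 (network 13≥13, vCPUs 51≥50, memory 218≥40).
#3: dominated by #4 (network 16≥14, vCPUs 18≥17, memory 194≥159).
#4: not dominated.
#5: not dominated.
#6: not dominated.
#7: not dominated (best memory).
#8: not dominated.
#9: not dominated (best network).
#10: not dominated (best vCPUs).

#4, #5, #6, #7, #8, #9, #10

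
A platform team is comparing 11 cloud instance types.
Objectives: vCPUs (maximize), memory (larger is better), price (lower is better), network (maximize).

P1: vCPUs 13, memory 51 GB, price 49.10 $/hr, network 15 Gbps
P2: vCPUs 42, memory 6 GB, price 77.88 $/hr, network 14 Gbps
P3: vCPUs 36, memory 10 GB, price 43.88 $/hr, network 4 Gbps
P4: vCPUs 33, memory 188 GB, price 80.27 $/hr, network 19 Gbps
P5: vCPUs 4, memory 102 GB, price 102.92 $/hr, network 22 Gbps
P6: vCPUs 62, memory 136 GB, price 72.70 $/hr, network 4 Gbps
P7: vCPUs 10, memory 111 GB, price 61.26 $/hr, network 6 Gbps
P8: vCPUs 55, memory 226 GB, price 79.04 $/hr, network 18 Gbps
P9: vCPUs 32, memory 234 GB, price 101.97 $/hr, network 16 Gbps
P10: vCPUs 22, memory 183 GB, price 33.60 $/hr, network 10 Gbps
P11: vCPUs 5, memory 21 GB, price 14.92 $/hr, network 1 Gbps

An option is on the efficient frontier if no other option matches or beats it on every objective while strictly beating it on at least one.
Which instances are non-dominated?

P1: not dominated.
P2: not dominated.
P3: not dominated.
P4: not dominated.
P5: not dominated (best network).
P6: not dominated (best vCPUs).
P7: dominated by P10 (vCPUs 22≥10, memory 183≥111, price 33.60≤61.26, network 10≥6).
P8: not dominated.
P9: not dominated (best memory).
P10: not dominated.
P11: not dominated (best price).

P1, P2, P3, P4, P5, P6, P8, P9, P10, P11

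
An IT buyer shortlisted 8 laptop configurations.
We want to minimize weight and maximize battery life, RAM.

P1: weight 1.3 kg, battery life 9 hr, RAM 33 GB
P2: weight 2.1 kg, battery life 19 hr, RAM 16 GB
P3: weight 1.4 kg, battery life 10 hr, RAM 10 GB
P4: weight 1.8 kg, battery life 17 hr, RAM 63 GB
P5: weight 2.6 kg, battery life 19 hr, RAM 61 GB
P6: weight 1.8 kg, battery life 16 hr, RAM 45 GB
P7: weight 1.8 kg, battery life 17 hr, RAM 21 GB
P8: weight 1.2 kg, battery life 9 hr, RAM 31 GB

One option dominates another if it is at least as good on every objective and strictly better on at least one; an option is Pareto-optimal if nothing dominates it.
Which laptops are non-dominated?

P1, P2, P3, P4, P5, P8

P1: not dominated.
P2: not dominated.
P3: not dominated.
P4: not dominated (best RAM).
P5: not dominated.
P6: dominated by P4 (weight 1.8≤1.8, battery life 17≥16, RAM 63≥45).
P7: dominated by P4 (weight 1.8≤1.8, battery life 17≥17, RAM 63≥21).
P8: not dominated (best weight).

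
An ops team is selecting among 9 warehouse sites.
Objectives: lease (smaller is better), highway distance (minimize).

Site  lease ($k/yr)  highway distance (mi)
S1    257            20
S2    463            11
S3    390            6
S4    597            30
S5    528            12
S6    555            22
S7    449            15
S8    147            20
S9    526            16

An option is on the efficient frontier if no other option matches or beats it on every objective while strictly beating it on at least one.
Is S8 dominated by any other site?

S1: worse on lease (257 vs 147).
S2: worse on lease (463 vs 147).
S3: worse on lease (390 vs 147).
S4: worse on lease (597 vs 147).
S5: worse on lease (528 vs 147).
S6: worse on lease (555 vs 147).
S7: worse on lease (449 vs 147).
S9: worse on lease (526 vs 147).
No option is at least as good as S8 on every objective and strictly better on one.

No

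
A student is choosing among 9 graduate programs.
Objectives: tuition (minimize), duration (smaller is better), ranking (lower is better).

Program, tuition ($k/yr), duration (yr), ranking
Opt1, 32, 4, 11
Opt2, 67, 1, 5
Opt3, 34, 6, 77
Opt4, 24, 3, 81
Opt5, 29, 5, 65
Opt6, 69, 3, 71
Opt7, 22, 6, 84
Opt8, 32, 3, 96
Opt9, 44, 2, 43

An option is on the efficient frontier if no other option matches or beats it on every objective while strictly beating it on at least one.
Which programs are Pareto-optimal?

Opt1, Opt2, Opt4, Opt5, Opt7, Opt9

Opt1: not dominated.
Opt2: not dominated (best duration).
Opt3: dominated by Opt1 (tuition 32≤34, duration 4≤6, ranking 11≤77).
Opt4: not dominated.
Opt5: not dominated.
Opt6: dominated by Opt2 (tuition 67≤69, duration 1≤3, ranking 5≤71).
Opt7: not dominated (best tuition).
Opt8: dominated by Opt4 (tuition 24≤32, duration 3≤3, ranking 81≤96).
Opt9: not dominated.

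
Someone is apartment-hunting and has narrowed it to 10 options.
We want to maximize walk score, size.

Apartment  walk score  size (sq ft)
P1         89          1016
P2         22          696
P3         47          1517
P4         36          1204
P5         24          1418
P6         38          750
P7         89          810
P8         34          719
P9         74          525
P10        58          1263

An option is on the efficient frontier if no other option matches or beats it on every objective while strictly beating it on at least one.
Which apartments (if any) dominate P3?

none

P1: worse on size (1016 vs 1517).
P2: worse on walk score (22 vs 47).
P4: worse on walk score (36 vs 47).
P5: worse on walk score (24 vs 47).
P6: worse on walk score (38 vs 47).
P7: worse on size (810 vs 1517).
P8: worse on walk score (34 vs 47).
P9: worse on size (525 vs 1517).
P10: worse on size (1263 vs 1517).
No option dominates P3.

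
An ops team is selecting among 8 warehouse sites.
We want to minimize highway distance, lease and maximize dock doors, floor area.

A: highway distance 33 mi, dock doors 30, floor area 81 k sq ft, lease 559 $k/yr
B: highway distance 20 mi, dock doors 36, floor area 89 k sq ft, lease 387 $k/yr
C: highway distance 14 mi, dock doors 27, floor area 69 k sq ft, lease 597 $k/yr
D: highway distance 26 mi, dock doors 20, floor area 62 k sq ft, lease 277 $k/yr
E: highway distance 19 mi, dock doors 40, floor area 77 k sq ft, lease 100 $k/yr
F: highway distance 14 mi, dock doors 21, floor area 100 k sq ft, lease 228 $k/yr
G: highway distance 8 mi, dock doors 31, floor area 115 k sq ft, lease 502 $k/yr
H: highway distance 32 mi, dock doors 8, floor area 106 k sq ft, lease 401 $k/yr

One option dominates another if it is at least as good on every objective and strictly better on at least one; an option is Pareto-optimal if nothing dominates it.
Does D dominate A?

No

D vs A: D is worse on dock doors (20 vs 30), so it does not dominate A.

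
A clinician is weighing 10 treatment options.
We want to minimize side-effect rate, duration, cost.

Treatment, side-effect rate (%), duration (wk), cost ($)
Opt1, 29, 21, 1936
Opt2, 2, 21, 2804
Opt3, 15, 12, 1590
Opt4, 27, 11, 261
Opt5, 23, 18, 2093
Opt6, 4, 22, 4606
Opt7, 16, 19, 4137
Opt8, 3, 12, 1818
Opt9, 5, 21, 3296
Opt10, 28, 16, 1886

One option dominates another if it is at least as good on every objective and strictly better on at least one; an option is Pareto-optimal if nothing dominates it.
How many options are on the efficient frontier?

4

Opt1: dominated by Opt3 (side-effect rate 15≤29, duration 12≤21, cost 1590≤1936).
Opt2: not dominated (best side-effect rate).
Opt3: not dominated.
Opt4: not dominated (best duration).
Opt5: dominated by Opt3 (side-effect rate 15≤23, duration 12≤18, cost 1590≤2093).
Opt6: dominated by Opt2 (side-effect rate 2≤4, duration 21≤22, cost 2804≤4606).
Opt7: dominated by Opt3 (side-effect rate 15≤16, duration 12≤19, cost 1590≤4137).
Opt8: not dominated.
Opt9: dominated by Opt2 (side-effect rate 2≤5, duration 21≤21, cost 2804≤3296).
Opt10: dominated by Opt3 (side-effect rate 15≤28, duration 12≤16, cost 1590≤1886).
Pareto-optimal: Opt2, Opt3, Opt4, Opt8 → 4.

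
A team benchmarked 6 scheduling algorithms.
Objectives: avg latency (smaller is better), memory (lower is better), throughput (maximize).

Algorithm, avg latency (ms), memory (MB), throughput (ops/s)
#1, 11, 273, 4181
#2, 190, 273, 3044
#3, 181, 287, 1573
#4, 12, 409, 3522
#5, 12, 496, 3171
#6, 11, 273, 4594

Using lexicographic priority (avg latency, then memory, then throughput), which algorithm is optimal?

First minimize avg latency: best is 11, kept {#1, #6}.
Then minimize memory: best is 273, kept {#1, #6}.
Then maximize throughput: best is 4594, kept {#6}.

#6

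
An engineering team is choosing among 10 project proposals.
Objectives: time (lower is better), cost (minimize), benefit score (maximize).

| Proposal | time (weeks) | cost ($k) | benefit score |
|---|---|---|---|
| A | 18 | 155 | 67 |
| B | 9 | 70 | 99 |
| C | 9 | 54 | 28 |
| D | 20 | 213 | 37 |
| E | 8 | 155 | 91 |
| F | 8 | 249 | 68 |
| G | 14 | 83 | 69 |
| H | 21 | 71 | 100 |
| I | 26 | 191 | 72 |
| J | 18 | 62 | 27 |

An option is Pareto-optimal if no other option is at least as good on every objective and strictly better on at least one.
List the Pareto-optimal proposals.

B, C, E, H

A: dominated by B (time 9≤18, cost 70≤155, benefit score 99≥67).
B: not dominated.
C: not dominated (best cost).
D: dominated by A (time 18≤20, cost 155≤213, benefit score 67≥37).
E: not dominated.
F: dominated by E (time 8≤8, cost 155≤249, benefit score 91≥68).
G: dominated by B (time 9≤14, cost 70≤83, benefit score 99≥69).
H: not dominated (best benefit score).
I: dominated by B (time 9≤26, cost 70≤191, benefit score 99≥72).
J: dominated by C (time 9≤18, cost 54≤62, benefit score 28≥27).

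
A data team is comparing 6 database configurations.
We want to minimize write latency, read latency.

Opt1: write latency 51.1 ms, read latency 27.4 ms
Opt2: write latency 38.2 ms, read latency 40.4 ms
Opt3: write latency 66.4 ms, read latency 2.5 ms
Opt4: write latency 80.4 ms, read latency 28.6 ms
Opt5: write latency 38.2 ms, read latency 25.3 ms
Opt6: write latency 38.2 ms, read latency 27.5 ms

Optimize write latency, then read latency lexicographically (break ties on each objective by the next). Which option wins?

Opt5

First minimize write latency: best is 38.2, kept {Opt2, Opt5, Opt6}.
Then minimize read latency: best is 25.3, kept {Opt5}.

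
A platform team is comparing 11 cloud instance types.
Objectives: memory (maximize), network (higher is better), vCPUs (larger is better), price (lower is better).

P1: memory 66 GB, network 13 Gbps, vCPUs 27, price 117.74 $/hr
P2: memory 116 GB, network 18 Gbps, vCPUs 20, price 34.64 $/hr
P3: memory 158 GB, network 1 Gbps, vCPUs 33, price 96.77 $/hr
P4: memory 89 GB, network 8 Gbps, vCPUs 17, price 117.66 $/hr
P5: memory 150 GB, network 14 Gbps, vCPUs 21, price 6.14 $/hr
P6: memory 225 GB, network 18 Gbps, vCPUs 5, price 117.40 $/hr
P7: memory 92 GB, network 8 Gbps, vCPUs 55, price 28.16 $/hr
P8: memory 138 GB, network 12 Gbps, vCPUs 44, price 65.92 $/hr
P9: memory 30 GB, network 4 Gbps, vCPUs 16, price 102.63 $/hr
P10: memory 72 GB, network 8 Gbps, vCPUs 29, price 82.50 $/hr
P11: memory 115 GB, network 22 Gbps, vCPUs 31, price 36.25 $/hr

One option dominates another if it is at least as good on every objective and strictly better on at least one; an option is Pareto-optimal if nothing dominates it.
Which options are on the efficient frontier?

P1: dominated by P11 (memory 115≥66, network 22≥13, vCPUs 31≥27, price 36.25≤117.74).
P2: not dominated.
P3: not dominated.
P4: dominated by P2 (memory 116≥89, network 18≥8, vCPUs 20≥17, price 34.64≤117.66).
P5: not dominated (best price).
P6: not dominated (best memory).
P7: not dominated (best vCPUs).
P8: not dominated.
P9: dominated by P2 (memory 116≥30, network 18≥4, vCPUs 20≥16, price 34.64≤102.63).
P10: dominated by P7 (memory 92≥72, network 8≥8, vCPUs 55≥29, price 28.16≤82.50).
P11: not dominated (best network).

P2, P3, P5, P6, P7, P8, P11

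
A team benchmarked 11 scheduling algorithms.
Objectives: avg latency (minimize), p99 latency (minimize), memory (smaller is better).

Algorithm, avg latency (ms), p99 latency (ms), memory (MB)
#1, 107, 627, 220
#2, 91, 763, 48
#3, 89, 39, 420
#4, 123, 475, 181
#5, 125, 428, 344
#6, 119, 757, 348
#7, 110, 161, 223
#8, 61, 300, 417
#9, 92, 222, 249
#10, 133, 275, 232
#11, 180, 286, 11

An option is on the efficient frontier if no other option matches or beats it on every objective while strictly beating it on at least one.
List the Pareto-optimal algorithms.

#1: not dominated.
#2: not dominated.
#3: not dominated (best p99 latency).
#4: not dominated.
#5: dominated by #7 (avg latency 110≤125, p99 latency 161≤428, memory 223≤344).
#6: dominated by #1 (avg latency 107≤119, p99 latency 627≤757, memory 220≤348).
#7: not dominated.
#8: not dominated (best avg latency).
#9: not dominated.
#10: dominated by #7 (avg latency 110≤133, p99 latency 161≤275, memory 223≤232).
#11: not dominated (best memory).

#1, #2, #3, #4, #7, #8, #9, #11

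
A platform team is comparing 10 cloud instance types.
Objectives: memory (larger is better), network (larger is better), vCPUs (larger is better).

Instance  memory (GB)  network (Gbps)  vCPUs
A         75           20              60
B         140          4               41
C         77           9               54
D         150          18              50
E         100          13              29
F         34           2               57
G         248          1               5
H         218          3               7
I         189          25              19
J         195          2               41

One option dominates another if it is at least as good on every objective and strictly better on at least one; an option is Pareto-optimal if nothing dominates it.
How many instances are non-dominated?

A: not dominated (best vCPUs).
B: dominated by D (memory 150≥140, network 18≥4, vCPUs 50≥41).
C: not dominated.
D: not dominated.
E: dominated by D (memory 150≥100, network 18≥13, vCPUs 50≥29).
F: dominated by A (memory 75≥34, network 20≥2, vCPUs 60≥57).
G: not dominated (best memory).
H: not dominated.
I: not dominated (best network).
J: not dominated.
Pareto-optimal: A, C, D, G, H, I, J → 7.

7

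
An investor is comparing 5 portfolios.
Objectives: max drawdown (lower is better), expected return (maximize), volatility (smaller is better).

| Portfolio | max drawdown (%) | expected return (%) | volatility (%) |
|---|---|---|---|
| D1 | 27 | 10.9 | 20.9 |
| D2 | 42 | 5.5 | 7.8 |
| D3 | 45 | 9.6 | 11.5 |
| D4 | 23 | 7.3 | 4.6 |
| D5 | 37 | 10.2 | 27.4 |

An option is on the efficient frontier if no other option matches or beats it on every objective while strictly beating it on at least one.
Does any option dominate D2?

Yes

D4 vs D2: max drawdown 23≤42, expected return 7.3≥5.5, volatility 4.6≤7.8 — D4 is at least as good on every objective and strictly better on at least one, so D4 dominates D2.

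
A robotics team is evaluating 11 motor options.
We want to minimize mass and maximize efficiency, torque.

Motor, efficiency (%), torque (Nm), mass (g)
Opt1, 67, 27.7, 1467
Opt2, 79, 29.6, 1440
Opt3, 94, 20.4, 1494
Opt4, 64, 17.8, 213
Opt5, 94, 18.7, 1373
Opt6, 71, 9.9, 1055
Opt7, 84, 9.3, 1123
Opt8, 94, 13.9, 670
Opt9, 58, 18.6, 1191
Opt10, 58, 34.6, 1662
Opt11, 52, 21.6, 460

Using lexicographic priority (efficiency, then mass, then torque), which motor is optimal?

First maximize efficiency: best is 94, kept {Opt3, Opt5, Opt8}.
Then minimize mass: best is 670, kept {Opt8}.

Opt8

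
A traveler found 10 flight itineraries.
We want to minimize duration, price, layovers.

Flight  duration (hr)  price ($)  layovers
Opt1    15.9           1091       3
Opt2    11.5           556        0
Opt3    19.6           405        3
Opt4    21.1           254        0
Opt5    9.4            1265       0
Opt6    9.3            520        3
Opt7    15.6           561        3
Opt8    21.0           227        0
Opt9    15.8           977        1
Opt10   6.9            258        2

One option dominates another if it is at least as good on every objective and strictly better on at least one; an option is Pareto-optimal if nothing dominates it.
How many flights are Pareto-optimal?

Opt1: dominated by Opt2 (duration 11.5≤15.9, price 556≤1091, layovers 0≤3).
Opt2: not dominated.
Opt3: dominated by Opt10 (duration 6.9≤19.6, price 258≤405, layovers 2≤3).
Opt4: dominated by Opt8 (duration 21.0≤21.1, price 227≤254, layovers 0≤0).
Opt5: not dominated.
Opt6: dominated by Opt10 (duration 6.9≤9.3, price 258≤520, layovers 2≤3).
Opt7: dominated by Opt2 (duration 11.5≤15.6, price 556≤561, layovers 0≤3).
Opt8: not dominated (best price).
Opt9: dominated by Opt2 (duration 11.5≤15.8, price 556≤977, layovers 0≤1).
Opt10: not dominated (best duration).
Pareto-optimal: Opt2, Opt5, Opt8, Opt10 → 4.

4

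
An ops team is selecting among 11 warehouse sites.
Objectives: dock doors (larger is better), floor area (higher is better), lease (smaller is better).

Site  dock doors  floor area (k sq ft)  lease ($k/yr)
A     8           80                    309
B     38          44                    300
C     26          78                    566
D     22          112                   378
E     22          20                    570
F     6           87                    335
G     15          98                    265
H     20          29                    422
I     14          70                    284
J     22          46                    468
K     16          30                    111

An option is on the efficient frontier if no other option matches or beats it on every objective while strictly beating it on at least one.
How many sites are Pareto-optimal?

5

A: dominated by G (dock doors 15≥8, floor area 98≥80, lease 265≤309).
B: not dominated (best dock doors).
C: not dominated.
D: not dominated (best floor area).
E: dominated by B (dock doors 38≥22, floor area 44≥20, lease 300≤570).
F: dominated by G (dock doors 15≥6, floor area 98≥87, lease 265≤335).
G: not dominated.
H: dominated by B (dock doors 38≥20, floor area 44≥29, lease 300≤422).
I: dominated by G (dock doors 15≥14, floor area 98≥70, lease 265≤284).
J: dominated by D (dock doors 22≥22, floor area 112≥46, lease 378≤468).
K: not dominated (best lease).
Pareto-optimal: B, C, D, G, K → 5.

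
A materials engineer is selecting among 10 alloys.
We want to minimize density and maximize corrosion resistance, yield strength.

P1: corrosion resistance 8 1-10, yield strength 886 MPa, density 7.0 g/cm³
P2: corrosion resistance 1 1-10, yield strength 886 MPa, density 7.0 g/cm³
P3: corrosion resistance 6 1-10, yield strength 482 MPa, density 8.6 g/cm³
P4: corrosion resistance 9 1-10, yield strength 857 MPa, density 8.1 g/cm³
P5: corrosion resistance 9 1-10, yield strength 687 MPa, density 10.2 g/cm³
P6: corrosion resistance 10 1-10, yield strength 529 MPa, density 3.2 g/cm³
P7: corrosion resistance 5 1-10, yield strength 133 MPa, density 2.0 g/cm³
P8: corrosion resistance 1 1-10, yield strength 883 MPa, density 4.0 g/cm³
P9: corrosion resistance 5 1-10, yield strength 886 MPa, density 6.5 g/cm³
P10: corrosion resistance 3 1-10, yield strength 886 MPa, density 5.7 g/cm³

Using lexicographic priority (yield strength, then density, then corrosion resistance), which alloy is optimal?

First maximize yield strength: best is 886, kept {P1, P2, P9, P10}.
Then minimize density: best is 5.7, kept {P10}.

P10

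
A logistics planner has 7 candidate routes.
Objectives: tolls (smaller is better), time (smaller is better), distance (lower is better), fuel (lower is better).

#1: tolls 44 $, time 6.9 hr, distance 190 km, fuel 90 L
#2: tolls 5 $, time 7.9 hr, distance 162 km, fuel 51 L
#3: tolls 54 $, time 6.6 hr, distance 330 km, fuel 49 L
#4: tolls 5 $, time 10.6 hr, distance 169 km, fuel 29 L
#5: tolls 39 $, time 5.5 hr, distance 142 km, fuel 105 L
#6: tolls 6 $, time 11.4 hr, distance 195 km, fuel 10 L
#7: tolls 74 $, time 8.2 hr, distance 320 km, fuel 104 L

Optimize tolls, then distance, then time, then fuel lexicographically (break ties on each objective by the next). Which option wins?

#2

First minimize tolls: best is 5, kept {#2, #4}.
Then minimize distance: best is 162, kept {#2}.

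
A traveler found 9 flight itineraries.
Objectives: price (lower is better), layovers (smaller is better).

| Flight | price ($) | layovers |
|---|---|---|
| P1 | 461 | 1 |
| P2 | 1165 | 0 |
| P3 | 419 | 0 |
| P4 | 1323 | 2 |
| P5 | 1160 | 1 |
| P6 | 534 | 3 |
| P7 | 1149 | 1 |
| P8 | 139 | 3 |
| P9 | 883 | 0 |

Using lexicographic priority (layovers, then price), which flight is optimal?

P3

First minimize layovers: best is 0, kept {P2, P3, P9}.
Then minimize price: best is 419, kept {P3}.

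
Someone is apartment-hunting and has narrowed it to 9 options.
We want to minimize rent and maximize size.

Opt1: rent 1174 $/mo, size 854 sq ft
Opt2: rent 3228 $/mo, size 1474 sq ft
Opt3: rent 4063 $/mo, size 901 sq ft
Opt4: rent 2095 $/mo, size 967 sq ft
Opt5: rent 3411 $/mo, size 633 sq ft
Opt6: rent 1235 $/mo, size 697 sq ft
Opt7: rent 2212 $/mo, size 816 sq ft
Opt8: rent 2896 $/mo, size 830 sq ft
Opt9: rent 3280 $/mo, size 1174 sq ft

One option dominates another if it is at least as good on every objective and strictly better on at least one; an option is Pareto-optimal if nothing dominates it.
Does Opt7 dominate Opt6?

Opt7 vs Opt6: Opt7 is worse on rent (2212 vs 1235), so it does not dominate Opt6.

No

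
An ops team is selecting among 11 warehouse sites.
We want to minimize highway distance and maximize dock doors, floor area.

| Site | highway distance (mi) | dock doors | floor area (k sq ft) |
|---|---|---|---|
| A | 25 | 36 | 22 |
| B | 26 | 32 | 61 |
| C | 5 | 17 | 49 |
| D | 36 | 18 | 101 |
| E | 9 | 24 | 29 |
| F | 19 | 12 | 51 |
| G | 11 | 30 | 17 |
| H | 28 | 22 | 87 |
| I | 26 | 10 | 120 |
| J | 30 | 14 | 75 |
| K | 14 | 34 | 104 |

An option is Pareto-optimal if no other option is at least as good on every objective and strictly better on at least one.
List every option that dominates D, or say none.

K

K: highway distance 14≤36, dock doors 34≥18, floor area 104≥101 — dominates D.
Others (A, B, C, E, F, G, H, I, J) are each worse than D on at least one objective.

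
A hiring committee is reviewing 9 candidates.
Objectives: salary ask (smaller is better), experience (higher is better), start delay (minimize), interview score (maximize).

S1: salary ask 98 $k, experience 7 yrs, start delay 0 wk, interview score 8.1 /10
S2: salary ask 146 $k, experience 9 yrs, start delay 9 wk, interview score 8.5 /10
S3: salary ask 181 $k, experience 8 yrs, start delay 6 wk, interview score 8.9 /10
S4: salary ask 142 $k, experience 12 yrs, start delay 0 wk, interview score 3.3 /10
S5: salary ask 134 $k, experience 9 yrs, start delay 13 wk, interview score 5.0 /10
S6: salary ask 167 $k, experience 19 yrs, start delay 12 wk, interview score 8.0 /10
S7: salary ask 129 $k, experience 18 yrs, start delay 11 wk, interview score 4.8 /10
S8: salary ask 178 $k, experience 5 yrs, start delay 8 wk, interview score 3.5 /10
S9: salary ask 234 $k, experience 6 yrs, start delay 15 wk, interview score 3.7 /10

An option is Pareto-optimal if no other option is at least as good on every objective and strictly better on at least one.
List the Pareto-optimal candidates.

S1: not dominated (best salary ask).
S2: not dominated.
S3: not dominated (best interview score).
S4: not dominated.
S5: not dominated.
S6: not dominated (best experience).
S7: not dominated.
S8: dominated by S1 (salary ask 98≤178, experience 7≥5, start delay 0≤8, interview score 8.1≥3.5).
S9: dominated by S1 (salary ask 98≤234, experience 7≥6, start delay 0≤15, interview score 8.1≥3.7).

S1, S2, S3, S4, S5, S6, S7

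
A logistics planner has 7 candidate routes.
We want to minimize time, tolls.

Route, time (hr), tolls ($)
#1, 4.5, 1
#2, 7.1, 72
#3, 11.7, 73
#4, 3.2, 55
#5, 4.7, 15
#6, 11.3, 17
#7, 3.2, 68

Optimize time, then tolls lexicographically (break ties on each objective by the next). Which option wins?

#4

First minimize time: best is 3.2, kept {#4, #7}.
Then minimize tolls: best is 55, kept {#4}.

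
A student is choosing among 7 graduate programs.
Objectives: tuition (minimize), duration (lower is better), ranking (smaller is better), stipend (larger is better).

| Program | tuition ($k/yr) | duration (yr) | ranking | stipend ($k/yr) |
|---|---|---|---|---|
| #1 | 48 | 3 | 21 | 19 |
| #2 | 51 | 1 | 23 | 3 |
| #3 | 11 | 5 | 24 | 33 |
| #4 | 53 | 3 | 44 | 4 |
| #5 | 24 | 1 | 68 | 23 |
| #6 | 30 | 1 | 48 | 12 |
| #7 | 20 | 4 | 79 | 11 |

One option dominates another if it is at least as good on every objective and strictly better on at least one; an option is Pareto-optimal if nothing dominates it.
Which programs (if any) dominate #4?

#1

#1: tuition 48≤53, duration 3≤3, ranking 21≤44, stipend 19≥4 — dominates #4.
Others (#2, #3, #5, #6, #7) are each worse than #4 on at least one objective.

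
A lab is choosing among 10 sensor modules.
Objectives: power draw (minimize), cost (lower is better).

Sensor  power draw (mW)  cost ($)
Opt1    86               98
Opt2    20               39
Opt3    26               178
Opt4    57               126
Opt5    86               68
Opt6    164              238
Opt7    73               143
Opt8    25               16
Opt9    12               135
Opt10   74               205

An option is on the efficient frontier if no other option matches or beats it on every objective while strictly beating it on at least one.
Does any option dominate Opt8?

No

Opt1: worse on power draw (86 vs 25).
Opt2: worse on cost (39 vs 16).
Opt3: worse on power draw (26 vs 25).
Opt4: worse on power draw (57 vs 25).
Opt5: worse on power draw (86 vs 25).
Opt6: worse on power draw (164 vs 25).
Opt7: worse on power draw (73 vs 25).
Opt9: worse on cost (135 vs 16).
Opt10: worse on power draw (74 vs 25).
No option is at least as good as Opt8 on every objective and strictly better on one.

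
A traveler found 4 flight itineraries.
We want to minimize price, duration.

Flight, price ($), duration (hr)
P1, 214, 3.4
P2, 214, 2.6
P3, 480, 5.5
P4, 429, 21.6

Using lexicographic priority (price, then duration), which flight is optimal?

First minimize price: best is 214, kept {P1, P2}.
Then minimize duration: best is 2.6, kept {P2}.

P2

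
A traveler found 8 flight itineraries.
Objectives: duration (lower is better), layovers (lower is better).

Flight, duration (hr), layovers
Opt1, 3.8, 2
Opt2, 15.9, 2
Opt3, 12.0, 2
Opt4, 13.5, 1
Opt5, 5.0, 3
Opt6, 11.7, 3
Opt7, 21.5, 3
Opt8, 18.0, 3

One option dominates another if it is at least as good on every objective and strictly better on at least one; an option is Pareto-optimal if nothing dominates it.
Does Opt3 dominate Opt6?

No

Opt3 vs Opt6: Opt3 is worse on duration (12.0 vs 11.7), so it does not dominate Opt6.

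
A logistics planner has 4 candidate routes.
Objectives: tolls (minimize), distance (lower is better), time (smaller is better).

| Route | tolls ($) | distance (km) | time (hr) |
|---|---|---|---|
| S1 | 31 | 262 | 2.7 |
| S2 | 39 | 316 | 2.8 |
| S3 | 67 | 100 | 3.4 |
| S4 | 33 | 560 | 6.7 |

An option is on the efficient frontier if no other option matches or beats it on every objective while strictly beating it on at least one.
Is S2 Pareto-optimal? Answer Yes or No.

No

S1 vs S2: tolls 31≤39, distance 262≤316, time 2.7≤2.8 — S1 is at least as good on every objective and strictly better on at least one, so S1 dominates S2.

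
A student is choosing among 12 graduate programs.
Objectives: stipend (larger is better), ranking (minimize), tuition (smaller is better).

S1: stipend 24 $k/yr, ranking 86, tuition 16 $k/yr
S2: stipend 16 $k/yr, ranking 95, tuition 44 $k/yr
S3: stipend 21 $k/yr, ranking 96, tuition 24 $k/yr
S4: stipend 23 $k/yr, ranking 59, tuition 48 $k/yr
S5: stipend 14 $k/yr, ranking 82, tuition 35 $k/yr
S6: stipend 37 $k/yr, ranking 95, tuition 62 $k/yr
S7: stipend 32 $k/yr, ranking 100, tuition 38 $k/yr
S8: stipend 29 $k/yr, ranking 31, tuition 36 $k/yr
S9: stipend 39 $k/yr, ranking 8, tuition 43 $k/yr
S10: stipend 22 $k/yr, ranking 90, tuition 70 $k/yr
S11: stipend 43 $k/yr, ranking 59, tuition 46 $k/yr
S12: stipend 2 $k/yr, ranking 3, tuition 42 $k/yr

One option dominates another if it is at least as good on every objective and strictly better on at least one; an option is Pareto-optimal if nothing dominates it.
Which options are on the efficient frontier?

S1, S5, S7, S8, S9, S11, S12

S1: not dominated (best tuition).
S2: dominated by S1 (stipend 24≥16, ranking 86≤95, tuition 16≤44).
S3: dominated by S1 (stipend 24≥21, ranking 86≤96, tuition 16≤24).
S4: dominated by S8 (stipend 29≥23, ranking 31≤59, tuition 36≤48).
S5: not dominated.
S6: dominated by S9 (stipend 39≥37, ranking 8≤95, tuition 43≤62).
S7: not dominated.
S8: not dominated.
S9: not dominated.
S10: dominated by S1 (stipend 24≥22, ranking 86≤90, tuition 16≤70).
S11: not dominated (best stipend).
S12: not dominated (best ranking).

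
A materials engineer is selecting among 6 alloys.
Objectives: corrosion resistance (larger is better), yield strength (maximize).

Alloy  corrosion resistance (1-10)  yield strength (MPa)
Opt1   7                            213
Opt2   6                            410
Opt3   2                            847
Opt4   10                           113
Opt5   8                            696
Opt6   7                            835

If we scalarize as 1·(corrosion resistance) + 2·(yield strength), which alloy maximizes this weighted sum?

Opt3

Opt1: 1·7 + 2·213 = 433
Opt2: 1·6 + 2·410 = 826
Opt3: 1·2 + 2·847 = 1696
Opt4: 1·10 + 2·113 = 236
Opt5: 1·8 + 2·696 = 1400
Opt6: 1·7 + 2·835 = 1677
Highest: Opt3 at 1696.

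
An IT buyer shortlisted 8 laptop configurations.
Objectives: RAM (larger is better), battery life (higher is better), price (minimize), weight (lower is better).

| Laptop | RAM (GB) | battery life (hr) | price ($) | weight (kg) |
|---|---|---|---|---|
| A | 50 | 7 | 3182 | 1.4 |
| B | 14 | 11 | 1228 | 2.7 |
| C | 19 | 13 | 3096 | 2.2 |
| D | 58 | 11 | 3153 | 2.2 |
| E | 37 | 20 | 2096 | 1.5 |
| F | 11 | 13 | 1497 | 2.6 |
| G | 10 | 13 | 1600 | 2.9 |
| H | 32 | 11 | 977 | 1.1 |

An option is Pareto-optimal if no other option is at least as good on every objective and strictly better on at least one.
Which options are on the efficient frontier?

A: not dominated.
B: dominated by H (RAM 32≥14, battery life 11≥11, price 977≤1228, weight 1.1≤2.7).
C: dominated by E (RAM 37≥19, battery life 20≥13, price 2096≤3096, weight 1.5≤2.2).
D: not dominated (best RAM).
E: not dominated (best battery life).
F: not dominated.
G: dominated by F (RAM 11≥10, battery life 13≥13, price 1497≤1600, weight 2.6≤2.9).
H: not dominated (best price).

A, D, E, F, H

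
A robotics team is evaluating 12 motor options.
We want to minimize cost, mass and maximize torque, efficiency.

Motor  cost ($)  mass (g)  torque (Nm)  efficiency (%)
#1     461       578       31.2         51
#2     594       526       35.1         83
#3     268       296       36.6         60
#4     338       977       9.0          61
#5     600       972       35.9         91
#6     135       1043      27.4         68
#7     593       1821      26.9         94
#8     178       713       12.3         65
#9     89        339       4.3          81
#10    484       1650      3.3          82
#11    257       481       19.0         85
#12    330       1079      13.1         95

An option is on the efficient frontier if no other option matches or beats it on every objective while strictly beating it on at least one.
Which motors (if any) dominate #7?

none

#1: worse on efficiency (51 vs 94).
#2: worse on cost (594 vs 593).
#3: worse on efficiency (60 vs 94).
#4: worse on torque (9.0 vs 26.9).
#5: worse on cost (600 vs 593).
#6: worse on efficiency (68 vs 94).
#8: worse on torque (12.3 vs 26.9).
#9: worse on torque (4.3 vs 26.9).
#10: worse on torque (3.3 vs 26.9).
#11: worse on torque (19.0 vs 26.9).
#12: worse on torque (13.1 vs 26.9).
No option dominates #7.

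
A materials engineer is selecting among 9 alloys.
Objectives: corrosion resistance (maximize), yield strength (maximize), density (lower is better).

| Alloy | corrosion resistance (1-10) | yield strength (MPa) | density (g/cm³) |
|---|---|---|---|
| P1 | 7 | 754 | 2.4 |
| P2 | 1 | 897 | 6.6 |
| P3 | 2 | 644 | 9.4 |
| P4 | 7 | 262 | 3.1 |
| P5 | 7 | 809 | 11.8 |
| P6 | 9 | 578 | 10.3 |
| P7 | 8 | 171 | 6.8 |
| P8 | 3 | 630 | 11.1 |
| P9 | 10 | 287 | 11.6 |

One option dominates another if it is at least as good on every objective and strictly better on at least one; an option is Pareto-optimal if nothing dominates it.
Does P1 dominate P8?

P1 vs P8: corrosion resistance 7≥3, yield strength 754≥630, density 2.4≤11.1 — P1 is at least as good on every objective with at least one strict improvement.

Yes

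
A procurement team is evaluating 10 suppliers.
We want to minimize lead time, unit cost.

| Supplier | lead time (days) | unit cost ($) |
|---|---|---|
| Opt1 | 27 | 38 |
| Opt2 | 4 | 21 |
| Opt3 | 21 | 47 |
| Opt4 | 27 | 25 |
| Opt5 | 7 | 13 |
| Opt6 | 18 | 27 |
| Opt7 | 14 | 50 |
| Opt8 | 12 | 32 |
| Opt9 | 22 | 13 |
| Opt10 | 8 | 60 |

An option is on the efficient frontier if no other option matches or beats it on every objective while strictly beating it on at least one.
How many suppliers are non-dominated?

Opt1: dominated by Opt2 (lead time 4≤27, unit cost 21≤38).
Opt2: not dominated (best lead time).
Opt3: dominated by Opt2 (lead time 4≤21, unit cost 21≤47).
Opt4: dominated by Opt2 (lead time 4≤27, unit cost 21≤25).
Opt5: not dominated.
Opt6: dominated by Opt2 (lead time 4≤18, unit cost 21≤27).
Opt7: dominated by Opt2 (lead time 4≤14, unit cost 21≤50).
Opt8: dominated by Opt2 (lead time 4≤12, unit cost 21≤32).
Opt9: dominated by Opt5 (lead time 7≤22, unit cost 13≤13).
Opt10: dominated by Opt2 (lead time 4≤8, unit cost 21≤60).
Pareto-optimal: Opt2, Opt5 → 2.

2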